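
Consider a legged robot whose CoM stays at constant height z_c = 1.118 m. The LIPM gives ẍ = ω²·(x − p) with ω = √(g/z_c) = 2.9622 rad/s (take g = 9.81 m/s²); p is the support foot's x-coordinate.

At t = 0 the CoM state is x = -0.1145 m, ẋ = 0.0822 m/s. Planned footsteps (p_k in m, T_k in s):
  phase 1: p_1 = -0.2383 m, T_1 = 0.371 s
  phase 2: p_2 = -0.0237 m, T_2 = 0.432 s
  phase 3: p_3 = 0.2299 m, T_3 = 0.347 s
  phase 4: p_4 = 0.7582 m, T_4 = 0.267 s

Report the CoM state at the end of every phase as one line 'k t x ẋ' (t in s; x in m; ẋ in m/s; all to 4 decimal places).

1 0.3710 0.0051 0.6262
2 0.8030 0.3827 1.3544
3 1.1500 1.0281 2.6870
4 1.4170 1.9116 4.2724

phase 1: p=-0.2383, T=0.371, ωT=1.098976, cosh=1.667152, sinh=1.333940; start (x,ẋ)=(-0.114500, 0.082200) → end (x,ẋ)=(0.005110, 0.626223)
phase 2: p=-0.0237, T=0.432, ωT=1.279670, cosh=1.936792, sinh=1.658663; start (x,ẋ)=(0.005110, 0.626223) → end (x,ẋ)=(0.382748, 1.354414)
phase 3: p=0.2299, T=0.347, ωT=1.027883, cosh=1.576453, sinh=1.218690; start (x,ẋ)=(0.382748, 1.354414) → end (x,ẋ)=(1.028082, 2.686951)
phase 4: p=0.7582, T=0.267, ωT=0.790907, cosh=1.329415, sinh=0.875982; start (x,ẋ)=(1.028082, 2.686951) → end (x,ẋ)=(1.911570, 4.272370)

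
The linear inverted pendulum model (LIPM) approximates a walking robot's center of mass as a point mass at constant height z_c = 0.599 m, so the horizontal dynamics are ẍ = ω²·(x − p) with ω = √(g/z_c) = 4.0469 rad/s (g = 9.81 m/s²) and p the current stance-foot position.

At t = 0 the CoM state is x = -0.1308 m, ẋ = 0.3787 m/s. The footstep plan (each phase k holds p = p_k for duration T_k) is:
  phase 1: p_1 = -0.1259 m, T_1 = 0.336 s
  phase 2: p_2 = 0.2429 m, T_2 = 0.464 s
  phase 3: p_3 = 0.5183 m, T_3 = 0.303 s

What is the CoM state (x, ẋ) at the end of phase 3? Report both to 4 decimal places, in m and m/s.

phase 1: p=-0.1259, T=0.336, ωT=1.359758, cosh=2.075987, sinh=1.819265; start (x,ẋ)=(-0.130800, 0.378700) → end (x,ẋ)=(0.034170, 0.750101)
phase 2: p=0.2429, T=0.464, ωT=1.877762, cosh=3.345892, sinh=3.192960; start (x,ẋ)=(0.034170, 0.750101) → end (x,ẋ)=(0.136335, -0.187361)
phase 3: p=0.5183, T=0.303, ωT=1.226211, cosh=1.850846, sinh=1.557444; start (x,ẋ)=(0.136335, -0.187361) → end (x,ẋ)=(-0.260765, -2.754235)

x = -0.2608, ẋ = -2.7542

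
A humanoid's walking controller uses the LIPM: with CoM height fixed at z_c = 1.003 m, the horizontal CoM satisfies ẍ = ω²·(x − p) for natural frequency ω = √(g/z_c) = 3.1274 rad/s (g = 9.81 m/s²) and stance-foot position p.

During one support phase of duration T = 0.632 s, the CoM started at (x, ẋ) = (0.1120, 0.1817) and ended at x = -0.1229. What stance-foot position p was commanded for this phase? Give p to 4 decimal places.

p = 0.2765

ωT = 3.1274·0.632 = 1.976517; cosh(ωT) = 3.678055, sinh(ωT) = 3.539504
x(T) = p + (x₀−p)·cosh(ωT) + (ẋ₀/ω)·sinh(ωT) ⇒ p·(1 − cosh) = x(T) − x₀·cosh − (ẋ₀/ω)·sinh
numerator   = -0.1229 − (0.1120)·3.678055 − (0.1817/3.1274)·3.539504 = -0.740485
denominator = 1 − 3.678055 = -2.678055
p = -0.740485 / -2.678055 = 0.2765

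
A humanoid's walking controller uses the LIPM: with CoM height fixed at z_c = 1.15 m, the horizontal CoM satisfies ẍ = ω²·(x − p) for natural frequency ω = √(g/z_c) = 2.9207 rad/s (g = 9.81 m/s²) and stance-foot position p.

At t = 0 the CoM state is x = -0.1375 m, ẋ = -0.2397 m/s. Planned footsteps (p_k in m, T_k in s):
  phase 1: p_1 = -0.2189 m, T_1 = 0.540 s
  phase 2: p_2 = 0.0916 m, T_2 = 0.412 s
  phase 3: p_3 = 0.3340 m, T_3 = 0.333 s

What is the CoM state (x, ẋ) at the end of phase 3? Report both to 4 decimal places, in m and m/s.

x = -1.4302, ẋ = -4.7931

phase 1: p=-0.2189, T=0.540, ωT=1.577178, cosh=2.523916, sinh=2.317359; start (x,ẋ)=(-0.137500, -0.239700) → end (x,ẋ)=(-0.203637, -0.054042)
phase 2: p=0.0916, T=0.412, ωT=1.203328, cosh=1.815690, sinh=1.515496; start (x,ẋ)=(-0.203637, -0.054042) → end (x,ẋ)=(-0.472501, -1.404936)
phase 3: p=0.3340, T=0.333, ωT=0.972593, cosh=1.511448, sinh=1.133346; start (x,ẋ)=(-0.472501, -1.404936) → end (x,ẋ)=(-1.430154, -4.793138)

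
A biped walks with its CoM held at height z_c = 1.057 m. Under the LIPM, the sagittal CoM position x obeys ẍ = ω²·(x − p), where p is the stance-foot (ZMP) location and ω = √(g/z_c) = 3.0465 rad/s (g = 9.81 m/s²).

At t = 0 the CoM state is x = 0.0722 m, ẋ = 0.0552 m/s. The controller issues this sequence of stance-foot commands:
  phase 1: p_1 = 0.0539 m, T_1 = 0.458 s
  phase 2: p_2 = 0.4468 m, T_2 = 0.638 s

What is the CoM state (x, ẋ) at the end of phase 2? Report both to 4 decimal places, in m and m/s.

phase 1: p=0.0539, T=0.458, ωT=1.395297, cosh=2.141966, sinh=1.894207; start (x,ẋ)=(0.072200, 0.055200) → end (x,ẋ)=(0.127419, 0.223840)
phase 2: p=0.4468, T=0.638, ωT=1.943667, cosh=3.563747, sinh=3.420569; start (x,ẋ)=(0.127419, 0.223840) → end (x,ẋ)=(-0.440067, -2.530479)

x = -0.4401, ẋ = -2.5305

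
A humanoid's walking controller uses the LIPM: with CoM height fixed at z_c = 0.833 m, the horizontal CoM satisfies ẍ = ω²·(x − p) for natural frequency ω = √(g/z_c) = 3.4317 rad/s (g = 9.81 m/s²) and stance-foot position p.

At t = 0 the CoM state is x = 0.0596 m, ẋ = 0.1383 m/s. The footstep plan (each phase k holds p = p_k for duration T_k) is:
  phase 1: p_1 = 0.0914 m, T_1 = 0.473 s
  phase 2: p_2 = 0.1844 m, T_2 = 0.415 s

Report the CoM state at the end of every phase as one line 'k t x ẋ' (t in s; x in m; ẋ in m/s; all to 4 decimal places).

phase 1: p=0.0914, T=0.473, ωT=1.623194, cosh=2.633262, sinh=2.435994; start (x,ẋ)=(0.059600, 0.138300) → end (x,ẋ)=(0.105835, 0.098345)
phase 2: p=0.1844, T=0.415, ωT=1.424155, cosh=2.197530, sinh=1.956818; start (x,ẋ)=(0.105835, 0.098345) → end (x,ẋ)=(0.067828, -0.311468)

1 0.4730 0.1058 0.0983
2 0.8880 0.0678 -0.3115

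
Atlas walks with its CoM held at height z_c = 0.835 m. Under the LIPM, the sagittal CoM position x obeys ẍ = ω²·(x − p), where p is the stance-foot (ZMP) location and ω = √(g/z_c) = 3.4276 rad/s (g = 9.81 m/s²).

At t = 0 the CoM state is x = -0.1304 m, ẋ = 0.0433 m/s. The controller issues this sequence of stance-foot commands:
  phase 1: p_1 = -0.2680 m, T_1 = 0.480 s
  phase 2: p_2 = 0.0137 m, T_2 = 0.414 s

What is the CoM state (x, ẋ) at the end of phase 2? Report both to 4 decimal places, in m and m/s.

phase 1: p=-0.2680, T=0.480, ωT=1.645248, cosh=2.687630, sinh=2.494665; start (x,ẋ)=(-0.130400, 0.043300) → end (x,ẋ)=(0.133332, 1.292953)
phase 2: p=0.0137, T=0.414, ωT=1.419026, cosh=2.187522, sinh=1.945573; start (x,ẋ)=(0.133332, 1.292953) → end (x,ẋ)=(1.009303, 3.626148)

x = 1.0093, ẋ = 3.6261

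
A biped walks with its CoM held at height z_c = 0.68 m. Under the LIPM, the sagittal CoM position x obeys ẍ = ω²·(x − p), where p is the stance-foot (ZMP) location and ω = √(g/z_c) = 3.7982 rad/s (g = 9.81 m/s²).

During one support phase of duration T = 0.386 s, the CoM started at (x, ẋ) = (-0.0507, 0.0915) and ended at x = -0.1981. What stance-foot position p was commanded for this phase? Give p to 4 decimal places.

p = 0.1029

ωT = 3.7982·0.386 = 1.466105; cosh(ωT) = 2.281576, sinh(ωT) = 2.050753
x(T) = p + (x₀−p)·cosh(ωT) + (ẋ₀/ω)·sinh(ωT) ⇒ p·(1 − cosh) = x(T) − x₀·cosh − (ẋ₀/ω)·sinh
numerator   = -0.1981 − (-0.0507)·2.281576 − (0.0915/3.7982)·2.050753 = -0.131827
denominator = 1 − 2.281576 = -1.281576
p = -0.131827 / -1.281576 = 0.1029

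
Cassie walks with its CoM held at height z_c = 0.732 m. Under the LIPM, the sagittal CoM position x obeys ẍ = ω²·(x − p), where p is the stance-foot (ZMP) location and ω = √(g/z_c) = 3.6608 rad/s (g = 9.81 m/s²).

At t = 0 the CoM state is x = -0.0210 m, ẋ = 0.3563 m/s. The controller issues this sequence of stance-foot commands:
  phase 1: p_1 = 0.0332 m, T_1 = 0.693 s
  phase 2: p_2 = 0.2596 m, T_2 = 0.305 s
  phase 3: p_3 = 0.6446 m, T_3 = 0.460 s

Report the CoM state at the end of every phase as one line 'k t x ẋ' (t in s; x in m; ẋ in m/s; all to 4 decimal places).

1 0.6930 0.2998 1.0198
2 0.9980 0.7074 1.9250
3 1.4580 2.1871 5.9615

phase 1: p=0.0332, T=0.693, ωT=2.536934, cosh=6.359984, sinh=6.280876; start (x,ẋ)=(-0.021000, 0.356300) → end (x,ẋ)=(0.299797, 1.019840)
phase 2: p=0.2596, T=0.305, ωT=1.116544, cosh=1.690845, sinh=1.363435; start (x,ẋ)=(0.299797, 1.019840) → end (x,ẋ)=(0.707398, 1.925024)
phase 3: p=0.6446, T=0.460, ωT=1.683968, cosh=2.786262, sinh=2.600626; start (x,ẋ)=(0.707398, 1.925024) → end (x,ẋ)=(2.187105, 5.961480)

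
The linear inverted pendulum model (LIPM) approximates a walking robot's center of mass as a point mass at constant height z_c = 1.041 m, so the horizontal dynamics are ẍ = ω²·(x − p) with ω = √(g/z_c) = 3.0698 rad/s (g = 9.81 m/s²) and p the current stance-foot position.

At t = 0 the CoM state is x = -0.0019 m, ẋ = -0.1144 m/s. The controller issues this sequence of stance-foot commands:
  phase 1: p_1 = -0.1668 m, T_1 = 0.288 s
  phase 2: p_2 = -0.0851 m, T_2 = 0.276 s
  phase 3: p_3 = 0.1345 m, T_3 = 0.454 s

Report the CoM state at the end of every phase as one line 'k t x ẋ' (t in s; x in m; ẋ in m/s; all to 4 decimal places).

phase 1: p=-0.1668, T=0.288, ωT=0.884102, cosh=1.416948, sinh=1.003863; start (x,ẋ)=(-0.001900, -0.114400) → end (x,ẋ)=(0.029444, 0.346067)
phase 2: p=-0.0851, T=0.276, ωT=0.847265, cosh=1.380921, sinh=0.952335; start (x,ẋ)=(0.029444, 0.346067) → end (x,ẋ)=(0.180436, 0.812759)
phase 3: p=0.1345, T=0.454, ωT=1.393689, cosh=2.138924, sinh=1.890765; start (x,ẋ)=(0.180436, 0.812759) → end (x,ẋ)=(0.733352, 2.005055)

1 0.2880 0.0294 0.3461
2 0.5640 0.1804 0.8128
3 1.0180 0.7334 2.0051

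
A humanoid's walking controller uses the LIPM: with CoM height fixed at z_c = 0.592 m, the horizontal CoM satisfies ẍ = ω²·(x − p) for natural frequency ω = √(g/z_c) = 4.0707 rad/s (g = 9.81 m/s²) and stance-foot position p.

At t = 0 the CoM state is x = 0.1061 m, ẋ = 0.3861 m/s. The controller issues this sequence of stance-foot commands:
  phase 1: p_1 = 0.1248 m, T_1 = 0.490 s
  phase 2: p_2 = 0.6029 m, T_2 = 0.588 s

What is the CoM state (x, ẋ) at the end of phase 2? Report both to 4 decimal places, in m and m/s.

phase 1: p=0.1248, T=0.490, ωT=1.994643, cosh=3.742820, sinh=3.606758; start (x,ẋ)=(0.106100, 0.386100) → end (x,ẋ)=(0.396905, 1.170549)
phase 2: p=0.6029, T=0.588, ωT=2.393572, cosh=5.521923, sinh=5.430620; start (x,ẋ)=(0.396905, 1.170549) → end (x,ẋ)=(1.027012, 1.909870)

x = 1.0270, ẋ = 1.9099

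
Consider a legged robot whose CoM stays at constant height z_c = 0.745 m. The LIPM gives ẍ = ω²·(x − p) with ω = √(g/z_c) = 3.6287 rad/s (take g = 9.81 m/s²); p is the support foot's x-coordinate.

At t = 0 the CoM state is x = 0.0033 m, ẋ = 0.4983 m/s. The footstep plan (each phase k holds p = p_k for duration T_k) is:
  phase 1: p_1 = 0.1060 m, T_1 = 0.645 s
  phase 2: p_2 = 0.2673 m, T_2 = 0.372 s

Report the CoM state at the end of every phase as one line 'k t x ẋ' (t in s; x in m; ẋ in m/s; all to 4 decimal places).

phase 1: p=0.1060, T=0.645, ωT=2.340511, cosh=5.241413, sinh=5.145135; start (x,ẋ)=(0.003300, 0.498300) → end (x,ẋ)=(0.274247, 0.694372)
phase 2: p=0.2673, T=0.372, ωT=1.349876, cosh=2.058111, sinh=1.798838; start (x,ẋ)=(0.274247, 0.694372) → end (x,ẋ)=(0.625814, 1.474437)

1 0.6450 0.2742 0.6944
2 1.0170 0.6258 1.4744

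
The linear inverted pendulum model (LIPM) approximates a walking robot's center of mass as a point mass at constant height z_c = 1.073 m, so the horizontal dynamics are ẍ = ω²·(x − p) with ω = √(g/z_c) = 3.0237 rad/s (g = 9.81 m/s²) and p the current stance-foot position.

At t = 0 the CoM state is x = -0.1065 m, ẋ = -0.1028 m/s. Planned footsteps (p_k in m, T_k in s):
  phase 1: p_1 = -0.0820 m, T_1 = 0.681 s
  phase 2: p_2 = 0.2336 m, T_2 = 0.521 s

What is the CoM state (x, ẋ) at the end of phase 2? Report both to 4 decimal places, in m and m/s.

x = -1.6695, ẋ = -5.5577

phase 1: p=-0.0820, T=0.681, ωT=2.059140, cosh=3.983393, sinh=3.855830; start (x,ẋ)=(-0.106500, -0.102800) → end (x,ẋ)=(-0.310684, -0.695135)
phase 2: p=0.2336, T=0.521, ωT=1.575348, cosh=2.519679, sinh=2.312743; start (x,ẋ)=(-0.310684, -0.695135) → end (x,ẋ)=(-1.669510, -5.557717)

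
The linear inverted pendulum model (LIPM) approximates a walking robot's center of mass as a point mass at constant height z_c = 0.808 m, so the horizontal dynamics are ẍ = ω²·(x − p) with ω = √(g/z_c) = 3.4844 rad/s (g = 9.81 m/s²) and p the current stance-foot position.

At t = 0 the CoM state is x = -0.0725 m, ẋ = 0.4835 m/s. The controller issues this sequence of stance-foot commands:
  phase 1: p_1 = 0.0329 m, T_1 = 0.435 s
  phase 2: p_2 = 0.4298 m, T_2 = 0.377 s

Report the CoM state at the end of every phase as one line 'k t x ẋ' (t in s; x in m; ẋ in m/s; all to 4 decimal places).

1 0.4350 0.0820 0.3580
2 0.8120 -0.0864 -1.3768

phase 1: p=0.0329, T=0.435, ωT=1.515714, cosh=2.386161, sinh=2.166510; start (x,ẋ)=(-0.072500, 0.483500) → end (x,ẋ)=(0.082026, 0.358046)
phase 2: p=0.4298, T=0.377, ωT=1.313619, cosh=1.994228, sinh=1.725382; start (x,ẋ)=(0.082026, 0.358046) → end (x,ẋ)=(-0.086445, -1.376763)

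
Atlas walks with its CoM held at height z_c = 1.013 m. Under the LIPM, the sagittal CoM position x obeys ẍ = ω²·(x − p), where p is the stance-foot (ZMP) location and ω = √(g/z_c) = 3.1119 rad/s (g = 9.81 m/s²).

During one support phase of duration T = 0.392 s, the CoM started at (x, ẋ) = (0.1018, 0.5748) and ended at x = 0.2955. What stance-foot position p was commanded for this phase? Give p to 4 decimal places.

ωT = 3.1119·0.392 = 1.219865; cosh(ωT) = 1.841000, sinh(ωT) = 1.545730
x(T) = p + (x₀−p)·cosh(ωT) + (ẋ₀/ω)·sinh(ωT) ⇒ p·(1 − cosh) = x(T) − x₀·cosh − (ẋ₀/ω)·sinh
numerator   = 0.2955 − (0.1018)·1.841000 − (0.5748/3.1119)·1.545730 = -0.177426
denominator = 1 − 1.841000 = -0.841000
p = -0.177426 / -0.841000 = 0.2110

p = 0.2110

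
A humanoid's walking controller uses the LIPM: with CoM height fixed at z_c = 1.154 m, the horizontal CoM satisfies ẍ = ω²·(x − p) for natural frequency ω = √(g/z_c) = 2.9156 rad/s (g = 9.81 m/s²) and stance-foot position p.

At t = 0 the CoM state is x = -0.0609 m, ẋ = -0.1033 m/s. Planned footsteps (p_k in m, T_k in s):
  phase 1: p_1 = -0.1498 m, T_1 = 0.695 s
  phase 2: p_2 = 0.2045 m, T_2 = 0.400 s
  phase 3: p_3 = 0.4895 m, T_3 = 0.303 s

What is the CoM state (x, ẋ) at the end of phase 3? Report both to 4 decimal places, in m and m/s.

phase 1: p=-0.1498, T=0.695, ωT=2.026342, cosh=3.859051, sinh=3.727234; start (x,ẋ)=(-0.060900, -0.103300) → end (x,ẋ)=(0.061213, 0.567447)
phase 2: p=0.2045, T=0.400, ωT=1.166240, cosh=1.760718, sinh=1.449182; start (x,ẋ)=(0.061213, 0.567447) → end (x,ẋ)=(0.234259, 0.393695)
phase 3: p=0.4895, T=0.303, ωT=0.883427, cosh=1.416270, sinh=1.002906; start (x,ẋ)=(0.234259, 0.393695) → end (x,ẋ)=(0.263433, -0.188765)

x = 0.2634, ẋ = -0.1888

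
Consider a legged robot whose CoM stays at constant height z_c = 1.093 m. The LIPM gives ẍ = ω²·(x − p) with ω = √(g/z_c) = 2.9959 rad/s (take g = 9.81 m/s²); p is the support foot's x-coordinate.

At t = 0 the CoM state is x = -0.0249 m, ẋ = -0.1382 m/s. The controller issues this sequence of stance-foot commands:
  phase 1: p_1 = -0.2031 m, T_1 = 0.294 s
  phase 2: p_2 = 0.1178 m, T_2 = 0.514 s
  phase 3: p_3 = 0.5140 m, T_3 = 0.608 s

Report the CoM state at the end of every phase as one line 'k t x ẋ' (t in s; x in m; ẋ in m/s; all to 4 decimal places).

1 0.2940 0.0027 0.3381
2 0.8080 0.0881 0.0576
3 1.4160 -0.7788 -3.6573

phase 1: p=-0.2031, T=0.294, ωT=0.880795, cosh=1.413635, sinh=0.999181; start (x,ẋ)=(-0.024900, -0.138200) → end (x,ẋ)=(0.002718, 0.338068)
phase 2: p=0.1178, T=0.514, ωT=1.539893, cosh=2.439247, sinh=2.224843; start (x,ẋ)=(0.002718, 0.338068) → end (x,ẋ)=(0.088145, 0.057562)
phase 3: p=0.5140, T=0.608, ωT=1.821507, cosh=3.171475, sinh=3.009693; start (x,ẋ)=(0.088145, 0.057562) → end (x,ẋ)=(-0.778761, -3.657267)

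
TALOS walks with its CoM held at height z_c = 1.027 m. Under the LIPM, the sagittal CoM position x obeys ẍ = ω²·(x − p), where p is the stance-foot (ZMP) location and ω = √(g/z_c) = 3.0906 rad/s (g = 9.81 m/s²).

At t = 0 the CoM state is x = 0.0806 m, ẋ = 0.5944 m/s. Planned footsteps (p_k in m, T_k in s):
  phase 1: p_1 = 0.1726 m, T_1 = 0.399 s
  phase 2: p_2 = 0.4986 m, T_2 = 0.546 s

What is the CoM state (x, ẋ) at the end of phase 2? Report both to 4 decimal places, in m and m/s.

x = 0.5103, ẋ = 0.2699

phase 1: p=0.1726, T=0.399, ωT=1.233149, cosh=1.861697, sinh=1.570324; start (x,ẋ)=(0.080600, 0.594400) → end (x,ẋ)=(0.303337, 0.660095)
phase 2: p=0.4986, T=0.546, ωT=1.687468, cosh=2.795381, sinh=2.610393; start (x,ẋ)=(0.303337, 0.660095) → end (x,ẋ)=(0.510296, 0.269892)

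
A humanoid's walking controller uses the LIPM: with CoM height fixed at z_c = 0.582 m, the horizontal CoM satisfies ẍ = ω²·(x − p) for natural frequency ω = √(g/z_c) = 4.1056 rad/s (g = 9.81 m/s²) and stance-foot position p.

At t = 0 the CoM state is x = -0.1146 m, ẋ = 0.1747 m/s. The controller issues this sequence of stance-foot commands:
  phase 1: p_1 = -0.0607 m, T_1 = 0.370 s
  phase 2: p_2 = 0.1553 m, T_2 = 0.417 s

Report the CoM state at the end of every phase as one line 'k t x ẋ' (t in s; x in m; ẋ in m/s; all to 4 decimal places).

1 0.3700 -0.0972 -0.0631
2 0.7870 -0.6080 -2.9583

phase 1: p=-0.0607, T=0.370, ωT=1.519072, cosh=2.393450, sinh=2.174535; start (x,ẋ)=(-0.114600, 0.174700) → end (x,ẋ)=(-0.097177, -0.063071)
phase 2: p=0.1553, T=0.417, ωT=1.712035, cosh=2.860362, sinh=2.679864; start (x,ẋ)=(-0.097177, -0.063071) → end (x,ẋ)=(-0.608044, -2.958271)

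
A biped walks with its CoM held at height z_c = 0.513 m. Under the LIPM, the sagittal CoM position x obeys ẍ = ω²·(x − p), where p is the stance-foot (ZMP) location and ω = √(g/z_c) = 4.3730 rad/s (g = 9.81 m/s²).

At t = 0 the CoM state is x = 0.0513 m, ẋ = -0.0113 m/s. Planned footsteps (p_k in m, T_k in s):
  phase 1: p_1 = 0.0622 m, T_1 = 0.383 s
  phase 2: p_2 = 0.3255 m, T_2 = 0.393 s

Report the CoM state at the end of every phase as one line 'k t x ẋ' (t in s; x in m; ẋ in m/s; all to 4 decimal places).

1 0.3830 0.0254 -0.1540
2 0.7760 -0.6331 -3.9843

phase 1: p=0.0622, T=0.383, ωT=1.674859, cosh=2.762689, sinh=2.575354; start (x,ẋ)=(0.051300, -0.011300) → end (x,ẋ)=(0.025432, -0.153974)
phase 2: p=0.3255, T=0.393, ωT=1.718589, cosh=2.877987, sinh=2.698668; start (x,ẋ)=(0.025432, -0.153974) → end (x,ẋ)=(-0.633113, -3.984322)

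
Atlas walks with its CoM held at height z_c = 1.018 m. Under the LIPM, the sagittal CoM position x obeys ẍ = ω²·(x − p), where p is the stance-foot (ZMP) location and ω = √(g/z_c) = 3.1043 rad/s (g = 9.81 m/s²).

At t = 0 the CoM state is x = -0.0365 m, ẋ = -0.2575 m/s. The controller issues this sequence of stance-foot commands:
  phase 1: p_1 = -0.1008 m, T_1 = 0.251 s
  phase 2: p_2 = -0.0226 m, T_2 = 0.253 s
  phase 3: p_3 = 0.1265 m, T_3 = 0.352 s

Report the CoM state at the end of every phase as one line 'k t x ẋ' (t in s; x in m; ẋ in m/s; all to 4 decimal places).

1 0.2510 -0.0873 -0.1680
2 0.5040 -0.1554 -0.3971
3 0.8560 -0.5103 -1.8167

phase 1: p=-0.1008, T=0.251, ωT=0.779179, cosh=1.319233, sinh=0.860450; start (x,ẋ)=(-0.036500, -0.257500) → end (x,ẋ)=(-0.087347, -0.167951)
phase 2: p=-0.0226, T=0.253, ωT=0.785388, cosh=1.324600, sinh=0.868657; start (x,ẋ)=(-0.087347, -0.167951) → end (x,ẋ)=(-0.155361, -0.397063)
phase 3: p=0.1265, T=0.352, ωT=1.092714, cosh=1.658831, sinh=1.323525; start (x,ẋ)=(-0.155361, -0.397063) → end (x,ẋ)=(-0.510348, -1.816720)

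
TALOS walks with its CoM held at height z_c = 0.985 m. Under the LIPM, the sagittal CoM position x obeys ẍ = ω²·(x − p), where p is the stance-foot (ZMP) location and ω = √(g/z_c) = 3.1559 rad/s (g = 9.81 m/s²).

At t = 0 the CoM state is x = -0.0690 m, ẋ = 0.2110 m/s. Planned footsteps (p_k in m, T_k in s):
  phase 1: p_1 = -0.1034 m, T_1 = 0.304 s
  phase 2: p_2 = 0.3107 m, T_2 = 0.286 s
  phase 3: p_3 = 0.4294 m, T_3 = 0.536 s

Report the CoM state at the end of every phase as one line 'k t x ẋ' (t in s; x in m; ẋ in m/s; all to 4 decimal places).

phase 1: p=-0.1034, T=0.304, ωT=0.959394, cosh=1.496619, sinh=1.113494; start (x,ẋ)=(-0.069000, 0.211000) → end (x,ẋ)=(0.022531, 0.436671)
phase 2: p=0.3107, T=0.286, ωT=0.902587, cosh=1.435747, sinh=1.030228; start (x,ẋ)=(0.022531, 0.436671) → end (x,ẋ)=(0.039511, -0.309975)
phase 3: p=0.4294, T=0.536, ωT=1.691562, cosh=2.806093, sinh=2.621862; start (x,ẋ)=(0.039511, -0.309975) → end (x,ẋ)=(-0.922187, -4.095892)

1 0.3040 0.0225 0.4367
2 0.5900 0.0395 -0.3100
3 1.1260 -0.9222 -4.0959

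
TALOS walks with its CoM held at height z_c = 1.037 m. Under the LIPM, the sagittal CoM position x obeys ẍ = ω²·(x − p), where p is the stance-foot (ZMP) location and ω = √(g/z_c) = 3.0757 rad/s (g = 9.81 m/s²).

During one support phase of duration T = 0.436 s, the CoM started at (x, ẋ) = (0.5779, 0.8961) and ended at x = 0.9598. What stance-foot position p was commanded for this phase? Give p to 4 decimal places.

p = 0.7092

ωT = 3.0757·0.436 = 1.341005; cosh(ωT) = 2.042233, sinh(ωT) = 1.780651
x(T) = p + (x₀−p)·cosh(ωT) + (ẋ₀/ω)·sinh(ωT) ⇒ p·(1 − cosh) = x(T) − x₀·cosh − (ẋ₀/ω)·sinh
numerator   = 0.9598 − (0.5779)·2.042233 − (0.8961/3.0757)·1.780651 = -0.739196
denominator = 1 − 2.042233 = -1.042233
p = -0.739196 / -1.042233 = 0.7092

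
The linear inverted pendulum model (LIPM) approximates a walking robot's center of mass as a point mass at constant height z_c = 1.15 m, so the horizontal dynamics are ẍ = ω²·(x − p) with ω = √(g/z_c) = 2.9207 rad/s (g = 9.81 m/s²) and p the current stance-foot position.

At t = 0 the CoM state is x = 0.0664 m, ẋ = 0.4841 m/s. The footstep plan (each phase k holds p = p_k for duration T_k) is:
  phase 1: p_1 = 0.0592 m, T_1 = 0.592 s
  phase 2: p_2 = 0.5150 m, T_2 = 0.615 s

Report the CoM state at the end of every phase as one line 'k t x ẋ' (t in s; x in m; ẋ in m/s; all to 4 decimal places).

1 0.5920 0.5324 1.4644
2 1.2070 2.0383 4.6836

phase 1: p=0.0592, T=0.592, ωT=1.729054, cosh=2.906387, sinh=2.728935; start (x,ẋ)=(0.066400, 0.484100) → end (x,ẋ)=(0.532441, 1.464369)
phase 2: p=0.5150, T=0.615, ωT=1.796231, cosh=3.096405, sinh=2.930482; start (x,ẋ)=(0.532441, 1.464369) → end (x,ẋ)=(2.038279, 4.683561)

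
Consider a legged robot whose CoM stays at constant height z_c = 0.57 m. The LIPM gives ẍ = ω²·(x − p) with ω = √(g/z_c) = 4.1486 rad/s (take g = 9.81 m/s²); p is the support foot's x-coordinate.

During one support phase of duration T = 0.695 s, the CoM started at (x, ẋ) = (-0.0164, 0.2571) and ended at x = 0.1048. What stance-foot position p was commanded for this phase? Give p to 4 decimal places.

p = 0.0377

ωT = 4.1486·0.695 = 2.883277; cosh(ωT) = 8.964349, sinh(ωT) = 8.908398
x(T) = p + (x₀−p)·cosh(ωT) + (ẋ₀/ω)·sinh(ωT) ⇒ p·(1 − cosh) = x(T) − x₀·cosh − (ẋ₀/ω)·sinh
numerator   = 0.1048 − (-0.0164)·8.964349 − (0.2571/4.1486)·8.908398 = -0.300262
denominator = 1 − 8.964349 = -7.964349
p = -0.300262 / -7.964349 = 0.0377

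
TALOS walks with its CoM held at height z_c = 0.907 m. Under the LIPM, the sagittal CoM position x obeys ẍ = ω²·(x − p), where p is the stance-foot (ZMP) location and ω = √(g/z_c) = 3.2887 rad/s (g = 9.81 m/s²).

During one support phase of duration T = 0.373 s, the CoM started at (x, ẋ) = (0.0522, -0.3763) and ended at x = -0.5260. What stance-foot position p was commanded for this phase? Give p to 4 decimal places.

ωT = 3.2887·0.373 = 1.226685; cosh(ωT) = 1.851585, sinh(ωT) = 1.558322
x(T) = p + (x₀−p)·cosh(ωT) + (ẋ₀/ω)·sinh(ωT) ⇒ p·(1 − cosh) = x(T) − x₀·cosh − (ẋ₀/ω)·sinh
numerator   = -0.5260 − (0.0522)·1.851585 − (-0.3763/3.2887)·1.558322 = -0.444346
denominator = 1 − 1.851585 = -0.851585
p = -0.444346 / -0.851585 = 0.5218

p = 0.5218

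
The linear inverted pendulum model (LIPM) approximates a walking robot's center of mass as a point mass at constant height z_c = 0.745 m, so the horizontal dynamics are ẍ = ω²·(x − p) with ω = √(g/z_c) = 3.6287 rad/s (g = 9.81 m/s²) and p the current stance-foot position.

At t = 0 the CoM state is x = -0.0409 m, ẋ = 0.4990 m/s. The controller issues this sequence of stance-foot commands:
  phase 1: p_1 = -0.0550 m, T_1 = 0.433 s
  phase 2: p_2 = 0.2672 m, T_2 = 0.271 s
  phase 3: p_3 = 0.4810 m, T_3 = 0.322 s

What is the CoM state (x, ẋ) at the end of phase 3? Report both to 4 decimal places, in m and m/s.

x = 1.8358, ẋ = 5.3041

phase 1: p=-0.0550, T=0.433, ωT=1.571227, cosh=2.510170, sinh=2.302380; start (x,ẋ)=(-0.040900, 0.499000) → end (x,ẋ)=(0.297005, 1.370375)
phase 2: p=0.2672, T=0.271, ωT=0.983378, cosh=1.523758, sinh=1.149713; start (x,ẋ)=(0.297005, 1.370375) → end (x,ẋ)=(0.746803, 2.212465)
phase 3: p=0.4810, T=0.322, ωT=1.168441, cosh=1.763913, sinh=1.453062; start (x,ẋ)=(0.746803, 2.212465) → end (x,ẋ)=(1.835804, 5.304104)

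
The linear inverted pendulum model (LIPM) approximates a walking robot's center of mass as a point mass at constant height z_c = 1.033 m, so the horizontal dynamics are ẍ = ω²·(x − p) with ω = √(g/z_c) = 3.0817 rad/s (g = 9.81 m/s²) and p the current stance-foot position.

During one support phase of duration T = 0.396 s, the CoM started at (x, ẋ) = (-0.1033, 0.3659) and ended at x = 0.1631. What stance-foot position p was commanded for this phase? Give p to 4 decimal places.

ωT = 3.0817·0.396 = 1.220353; cosh(ωT) = 1.841755, sinh(ωT) = 1.546629
x(T) = p + (x₀−p)·cosh(ωT) + (ẋ₀/ω)·sinh(ωT) ⇒ p·(1 − cosh) = x(T) − x₀·cosh − (ẋ₀/ω)·sinh
numerator   = 0.1631 − (-0.1033)·1.841755 − (0.3659/3.0817)·1.546629 = 0.169717
denominator = 1 − 1.841755 = -0.841755
p = 0.169717 / -0.841755 = -0.2016

p = -0.2016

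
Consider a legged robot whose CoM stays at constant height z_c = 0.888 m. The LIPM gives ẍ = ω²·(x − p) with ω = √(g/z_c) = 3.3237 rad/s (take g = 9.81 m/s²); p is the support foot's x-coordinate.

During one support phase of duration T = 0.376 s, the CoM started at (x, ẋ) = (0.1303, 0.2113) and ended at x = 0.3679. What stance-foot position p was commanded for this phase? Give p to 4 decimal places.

p = -0.0226

ωT = 3.3237·0.376 = 1.249711; cosh(ωT) = 1.887961, sinh(ωT) = 1.601374
x(T) = p + (x₀−p)·cosh(ωT) + (ẋ₀/ω)·sinh(ωT) ⇒ p·(1 − cosh) = x(T) − x₀·cosh − (ẋ₀/ω)·sinh
numerator   = 0.3679 − (0.1303)·1.887961 − (0.2113/3.3237)·1.601374 = 0.020093
denominator = 1 − 1.887961 = -0.887961
p = 0.020093 / -0.887961 = -0.0226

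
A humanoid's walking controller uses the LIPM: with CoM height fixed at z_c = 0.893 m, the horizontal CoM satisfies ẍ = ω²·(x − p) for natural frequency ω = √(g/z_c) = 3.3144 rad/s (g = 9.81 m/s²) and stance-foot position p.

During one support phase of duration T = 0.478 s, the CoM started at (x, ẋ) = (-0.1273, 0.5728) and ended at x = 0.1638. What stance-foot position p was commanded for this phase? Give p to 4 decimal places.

p = -0.0543

ωT = 3.3144·0.478 = 1.584283; cosh(ωT) = 2.540445, sinh(ωT) = 2.335350
x(T) = p + (x₀−p)·cosh(ωT) + (ẋ₀/ω)·sinh(ωT) ⇒ p·(1 − cosh) = x(T) − x₀·cosh − (ẋ₀/ω)·sinh
numerator   = 0.1638 − (-0.1273)·2.540445 − (0.5728/3.3144)·2.335350 = 0.083600
denominator = 1 − 2.540445 = -1.540445
p = 0.083600 / -1.540445 = -0.0543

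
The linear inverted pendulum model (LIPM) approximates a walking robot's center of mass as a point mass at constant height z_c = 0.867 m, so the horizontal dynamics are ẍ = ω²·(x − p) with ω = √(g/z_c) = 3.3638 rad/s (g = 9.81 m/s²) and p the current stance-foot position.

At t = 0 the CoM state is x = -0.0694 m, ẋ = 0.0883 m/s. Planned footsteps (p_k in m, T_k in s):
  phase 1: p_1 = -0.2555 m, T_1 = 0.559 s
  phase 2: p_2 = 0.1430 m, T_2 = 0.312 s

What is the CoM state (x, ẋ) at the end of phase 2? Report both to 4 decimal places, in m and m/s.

phase 1: p=-0.2555, T=0.559, ωT=1.880364, cosh=3.354213, sinh=3.201679; start (x,ẋ)=(-0.069400, 0.088300) → end (x,ẋ)=(0.452763, 2.300438)
phase 2: p=0.1430, T=0.312, ωT=1.049506, cosh=1.603175, sinh=1.253064; start (x,ẋ)=(0.452763, 2.300438) → end (x,ẋ)=(1.496551, 4.993674)

x = 1.4966, ẋ = 4.9937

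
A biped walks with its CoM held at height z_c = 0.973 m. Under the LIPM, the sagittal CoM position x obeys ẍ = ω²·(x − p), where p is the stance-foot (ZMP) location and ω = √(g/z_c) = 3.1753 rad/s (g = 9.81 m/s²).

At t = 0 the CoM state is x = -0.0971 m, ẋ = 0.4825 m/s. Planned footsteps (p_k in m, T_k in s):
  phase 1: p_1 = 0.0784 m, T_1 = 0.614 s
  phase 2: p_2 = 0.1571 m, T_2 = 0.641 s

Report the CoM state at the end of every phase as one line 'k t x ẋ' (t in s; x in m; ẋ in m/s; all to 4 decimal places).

1 0.6140 -0.0276 -0.1887
2 1.2550 -0.7855 -2.9411

phase 1: p=0.0784, T=0.614, ωT=1.949634, cosh=3.584222, sinh=3.441895; start (x,ẋ)=(-0.097100, 0.482500) → end (x,ẋ)=(-0.027621, -0.188661)
phase 2: p=0.1571, T=0.641, ωT=2.035367, cosh=3.892848, sinh=3.762215; start (x,ẋ)=(-0.027621, -0.188661) → end (x,ẋ)=(-0.785522, -2.941133)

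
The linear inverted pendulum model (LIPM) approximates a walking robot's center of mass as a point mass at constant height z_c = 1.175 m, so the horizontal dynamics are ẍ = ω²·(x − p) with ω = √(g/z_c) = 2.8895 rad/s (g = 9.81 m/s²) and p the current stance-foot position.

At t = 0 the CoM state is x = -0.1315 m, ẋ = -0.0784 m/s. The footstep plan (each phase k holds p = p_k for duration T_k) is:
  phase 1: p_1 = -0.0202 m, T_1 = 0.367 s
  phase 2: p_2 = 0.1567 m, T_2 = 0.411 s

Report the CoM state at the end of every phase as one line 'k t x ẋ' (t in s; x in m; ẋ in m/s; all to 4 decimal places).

1 0.3670 -0.2346 -0.5354
2 0.7780 -0.8202 -2.6411

phase 1: p=-0.0202, T=0.367, ωT=1.060447, cosh=1.616981, sinh=1.270679; start (x,ẋ)=(-0.131500, -0.078400) → end (x,ẋ)=(-0.234647, -0.535424)
phase 2: p=0.1567, T=0.411, ωT=1.187584, cosh=1.792054, sinh=1.487097; start (x,ẋ)=(-0.234647, -0.535424) → end (x,ẋ)=(-0.820173, -2.641112)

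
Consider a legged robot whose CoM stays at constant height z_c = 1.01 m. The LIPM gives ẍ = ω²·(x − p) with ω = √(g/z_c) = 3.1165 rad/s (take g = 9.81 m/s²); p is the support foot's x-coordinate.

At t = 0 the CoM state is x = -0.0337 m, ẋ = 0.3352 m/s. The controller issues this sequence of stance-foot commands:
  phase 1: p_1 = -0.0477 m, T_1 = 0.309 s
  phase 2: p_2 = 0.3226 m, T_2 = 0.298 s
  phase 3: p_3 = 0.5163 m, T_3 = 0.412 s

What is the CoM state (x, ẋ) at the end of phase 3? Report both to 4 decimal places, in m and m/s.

phase 1: p=-0.0477, T=0.309, ωT=0.962998, cosh=1.500643, sinh=1.118896; start (x,ẋ)=(-0.033700, 0.335200) → end (x,ẋ)=(0.093654, 0.551834)
phase 2: p=0.3226, T=0.298, ωT=0.928717, cosh=1.463160, sinh=1.068100; start (x,ẋ)=(0.093654, 0.551834) → end (x,ẋ)=(0.176742, 0.045320)
phase 3: p=0.5163, T=0.412, ωT=1.283998, cosh=1.943988, sinh=1.667060; start (x,ẋ)=(0.176742, 0.045320) → end (x,ẋ)=(-0.119555, -1.676036)

x = -0.1196, ẋ = -1.6760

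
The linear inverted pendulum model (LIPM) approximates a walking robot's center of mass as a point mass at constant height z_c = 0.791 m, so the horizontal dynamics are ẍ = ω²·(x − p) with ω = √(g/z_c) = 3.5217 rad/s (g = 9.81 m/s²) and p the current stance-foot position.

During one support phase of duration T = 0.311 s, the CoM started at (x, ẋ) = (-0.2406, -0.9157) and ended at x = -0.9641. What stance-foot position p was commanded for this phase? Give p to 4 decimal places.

p = 0.3306

ωT = 3.5217·0.311 = 1.095249; cosh(ωT) = 1.662191, sinh(ωT) = 1.327735
x(T) = p + (x₀−p)·cosh(ωT) + (ẋ₀/ω)·sinh(ωT) ⇒ p·(1 − cosh) = x(T) − x₀·cosh − (ẋ₀/ω)·sinh
numerator   = -0.9641 − (-0.2406)·1.662191 − (-0.9157/3.5217)·1.327735 = -0.218944
denominator = 1 − 1.662191 = -0.662191
p = -0.218944 / -0.662191 = 0.3306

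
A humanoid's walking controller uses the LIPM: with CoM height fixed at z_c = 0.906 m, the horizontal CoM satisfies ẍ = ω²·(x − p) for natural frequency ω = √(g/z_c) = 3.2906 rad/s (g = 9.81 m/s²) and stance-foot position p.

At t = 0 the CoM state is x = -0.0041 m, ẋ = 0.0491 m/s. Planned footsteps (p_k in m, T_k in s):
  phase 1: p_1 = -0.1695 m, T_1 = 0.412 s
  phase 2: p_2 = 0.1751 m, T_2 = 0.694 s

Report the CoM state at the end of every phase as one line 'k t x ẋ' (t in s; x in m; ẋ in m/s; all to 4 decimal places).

1 0.4120 0.1997 1.0872
2 1.1060 1.9011 5.7822

phase 1: p=-0.1695, T=0.412, ωT=1.355727, cosh=2.068670, sinh=1.810911; start (x,ẋ)=(-0.004100, 0.049100) → end (x,ẋ)=(0.199679, 1.087187)
phase 2: p=0.1751, T=0.694, ωT=2.283676, cosh=4.957299, sinh=4.855390; start (x,ẋ)=(0.199679, 1.087187) → end (x,ẋ)=(1.901128, 5.782219)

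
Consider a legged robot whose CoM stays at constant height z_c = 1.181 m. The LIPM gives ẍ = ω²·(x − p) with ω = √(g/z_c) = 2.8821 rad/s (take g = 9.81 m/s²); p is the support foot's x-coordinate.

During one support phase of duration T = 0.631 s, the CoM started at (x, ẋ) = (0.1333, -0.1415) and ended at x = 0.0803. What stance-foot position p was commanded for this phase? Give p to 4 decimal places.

ωT = 2.8821·0.631 = 1.818605; cosh(ωT) = 3.162754, sinh(ωT) = 3.000502
x(T) = p + (x₀−p)·cosh(ωT) + (ẋ₀/ω)·sinh(ωT) ⇒ p·(1 − cosh) = x(T) − x₀·cosh − (ẋ₀/ω)·sinh
numerator   = 0.0803 − (0.1333)·3.162754 − (-0.1415/2.8821)·3.000502 = -0.193982
denominator = 1 − 3.162754 = -2.162754
p = -0.193982 / -2.162754 = 0.0897

p = 0.0897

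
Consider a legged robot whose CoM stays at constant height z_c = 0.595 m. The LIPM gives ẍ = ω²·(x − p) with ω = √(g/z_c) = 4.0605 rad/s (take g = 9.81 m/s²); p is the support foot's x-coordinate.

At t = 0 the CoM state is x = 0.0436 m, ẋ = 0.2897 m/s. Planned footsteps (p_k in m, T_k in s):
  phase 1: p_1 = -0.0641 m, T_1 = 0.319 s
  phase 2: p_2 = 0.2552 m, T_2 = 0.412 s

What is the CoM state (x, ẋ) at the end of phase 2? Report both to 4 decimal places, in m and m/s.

phase 1: p=-0.0641, T=0.319, ωT=1.295300, cosh=1.962953, sinh=1.689137; start (x,ẋ)=(0.043600, 0.289700) → end (x,ẋ)=(0.267823, 1.307354)
phase 2: p=0.2552, T=0.412, ωT=1.672926, cosh=2.757716, sinh=2.570018; start (x,ẋ)=(0.267823, 1.307354) → end (x,ẋ)=(1.117476, 3.737038)

x = 1.1175, ẋ = 3.7370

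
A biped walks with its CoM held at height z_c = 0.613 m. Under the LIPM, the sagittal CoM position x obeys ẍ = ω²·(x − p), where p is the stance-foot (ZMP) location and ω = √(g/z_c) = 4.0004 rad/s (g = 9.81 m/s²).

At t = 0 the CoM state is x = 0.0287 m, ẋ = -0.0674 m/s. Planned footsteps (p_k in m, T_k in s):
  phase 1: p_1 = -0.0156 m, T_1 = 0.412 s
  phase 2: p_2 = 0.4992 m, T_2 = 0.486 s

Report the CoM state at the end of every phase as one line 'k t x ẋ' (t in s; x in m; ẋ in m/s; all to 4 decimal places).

1 0.4120 0.0616 0.2619
2 0.8980 -0.8370 -5.0573

phase 1: p=-0.0156, T=0.412, ωT=1.648165, cosh=2.694918, sinh=2.502515; start (x,ẋ)=(0.028700, -0.067400) → end (x,ẋ)=(0.061622, 0.261853)
phase 2: p=0.4992, T=0.486, ωT=1.944194, cosh=3.565551, sinh=3.422449; start (x,ẋ)=(0.061622, 0.261853) → end (x,ẋ)=(-0.836986, -5.057308)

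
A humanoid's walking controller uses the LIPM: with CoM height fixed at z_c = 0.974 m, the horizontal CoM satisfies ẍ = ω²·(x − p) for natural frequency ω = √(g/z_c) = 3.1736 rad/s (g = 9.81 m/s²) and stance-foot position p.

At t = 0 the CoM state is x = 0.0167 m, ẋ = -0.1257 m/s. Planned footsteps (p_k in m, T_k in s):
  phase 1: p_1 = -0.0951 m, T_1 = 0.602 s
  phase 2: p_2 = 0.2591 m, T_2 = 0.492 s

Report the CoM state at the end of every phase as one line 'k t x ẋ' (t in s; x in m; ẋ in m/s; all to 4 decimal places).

1 0.6020 0.1600 0.7384
2 1.0940 0.5425 1.1205

phase 1: p=-0.0951, T=0.602, ωT=1.910507, cosh=3.452260, sinh=3.304255; start (x,ẋ)=(0.016700, -0.125700) → end (x,ẋ)=(0.159988, 0.738429)
phase 2: p=0.2591, T=0.492, ωT=1.561411, cosh=2.487691, sinh=2.277851; start (x,ẋ)=(0.159988, 0.738429) → end (x,ẋ)=(0.542546, 1.120500)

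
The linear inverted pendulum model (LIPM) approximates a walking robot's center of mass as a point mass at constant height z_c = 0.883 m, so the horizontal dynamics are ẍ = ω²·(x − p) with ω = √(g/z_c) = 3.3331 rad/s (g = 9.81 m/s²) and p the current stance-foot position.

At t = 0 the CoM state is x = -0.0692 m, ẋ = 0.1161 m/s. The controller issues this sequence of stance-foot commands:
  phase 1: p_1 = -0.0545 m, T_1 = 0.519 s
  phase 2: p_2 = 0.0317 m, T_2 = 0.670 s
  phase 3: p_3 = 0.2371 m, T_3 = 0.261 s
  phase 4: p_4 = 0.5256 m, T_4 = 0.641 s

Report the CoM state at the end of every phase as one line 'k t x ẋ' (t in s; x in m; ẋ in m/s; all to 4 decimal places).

1 0.5190 -0.0021 0.2039
2 1.1890 0.1542 0.4421
3 1.4500 0.2513 0.3483
4 2.0910 -0.2159 -2.3225

phase 1: p=-0.0545, T=0.519, ωT=1.729879, cosh=2.908638, sinh=2.731332; start (x,ẋ)=(-0.069200, 0.116100) → end (x,ẋ)=(-0.002118, 0.203867)
phase 2: p=0.0317, T=0.670, ωT=2.233177, cosh=4.718323, sinh=4.611136; start (x,ẋ)=(-0.002118, 0.203867) → end (x,ẋ)=(0.154173, 0.442149)
phase 3: p=0.2371, T=0.261, ωT=0.869939, cosh=1.402871, sinh=0.983894; start (x,ẋ)=(0.154173, 0.442149) → end (x,ẋ)=(0.251281, 0.348325)
phase 4: p=0.5256, T=0.641, ωT=2.136517, cosh=4.293976, sinh=4.175911; start (x,ẋ)=(0.251281, 0.348325) → end (x,ẋ)=(-0.215915, -2.322467)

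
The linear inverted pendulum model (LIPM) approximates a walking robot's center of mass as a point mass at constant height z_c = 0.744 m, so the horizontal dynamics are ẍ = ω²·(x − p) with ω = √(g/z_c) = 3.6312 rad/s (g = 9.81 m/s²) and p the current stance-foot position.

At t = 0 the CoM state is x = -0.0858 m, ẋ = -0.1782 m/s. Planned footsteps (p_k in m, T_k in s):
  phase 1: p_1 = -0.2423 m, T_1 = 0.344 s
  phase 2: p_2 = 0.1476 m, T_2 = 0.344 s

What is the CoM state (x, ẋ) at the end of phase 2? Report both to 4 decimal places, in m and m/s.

phase 1: p=-0.2423, T=0.344, ωT=1.249133, cosh=1.887035, sinh=1.600282; start (x,ẋ)=(-0.085800, -0.178200) → end (x,ẋ)=(-0.025512, 0.573143)
phase 2: p=0.1476, T=0.344, ωT=1.249133, cosh=1.887035, sinh=1.600282; start (x,ẋ)=(-0.025512, 0.573143) → end (x,ẋ)=(0.073517, 0.075595)

x = 0.0735, ẋ = 0.0756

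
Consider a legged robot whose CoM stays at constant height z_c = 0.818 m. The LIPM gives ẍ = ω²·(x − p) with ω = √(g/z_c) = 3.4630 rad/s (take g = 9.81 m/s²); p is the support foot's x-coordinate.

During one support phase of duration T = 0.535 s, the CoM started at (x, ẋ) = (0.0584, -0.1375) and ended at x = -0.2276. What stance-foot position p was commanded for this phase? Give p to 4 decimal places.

p = 0.1301

ωT = 3.4630·0.535 = 1.852705; cosh(ωT) = 3.266929, sinh(ωT) = 3.110117
x(T) = p + (x₀−p)·cosh(ωT) + (ẋ₀/ω)·sinh(ωT) ⇒ p·(1 − cosh) = x(T) − x₀·cosh − (ẋ₀/ω)·sinh
numerator   = -0.2276 − (0.0584)·3.266929 − (-0.1375/3.4630)·3.110117 = -0.294900
denominator = 1 − 3.266929 = -2.266929
p = -0.294900 / -2.266929 = 0.1301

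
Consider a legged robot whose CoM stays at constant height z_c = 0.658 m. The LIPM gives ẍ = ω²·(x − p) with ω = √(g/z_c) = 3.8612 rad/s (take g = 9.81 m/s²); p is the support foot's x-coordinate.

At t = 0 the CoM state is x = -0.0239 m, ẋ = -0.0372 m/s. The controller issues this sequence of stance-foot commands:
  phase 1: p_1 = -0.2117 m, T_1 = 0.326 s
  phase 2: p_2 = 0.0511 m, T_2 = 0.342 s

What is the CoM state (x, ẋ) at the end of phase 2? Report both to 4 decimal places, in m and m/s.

phase 1: p=-0.2117, T=0.326, ωT=1.258751, cosh=1.902515, sinh=1.618507; start (x,ẋ)=(-0.023900, -0.037200) → end (x,ẋ)=(0.129999, 1.102860)
phase 2: p=0.0511, T=0.342, ωT=1.320530, cosh=2.006201, sinh=1.739207; start (x,ẋ)=(0.129999, 1.102860) → end (x,ẋ)=(0.706150, 2.742399)

x = 0.7062, ẋ = 2.7424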